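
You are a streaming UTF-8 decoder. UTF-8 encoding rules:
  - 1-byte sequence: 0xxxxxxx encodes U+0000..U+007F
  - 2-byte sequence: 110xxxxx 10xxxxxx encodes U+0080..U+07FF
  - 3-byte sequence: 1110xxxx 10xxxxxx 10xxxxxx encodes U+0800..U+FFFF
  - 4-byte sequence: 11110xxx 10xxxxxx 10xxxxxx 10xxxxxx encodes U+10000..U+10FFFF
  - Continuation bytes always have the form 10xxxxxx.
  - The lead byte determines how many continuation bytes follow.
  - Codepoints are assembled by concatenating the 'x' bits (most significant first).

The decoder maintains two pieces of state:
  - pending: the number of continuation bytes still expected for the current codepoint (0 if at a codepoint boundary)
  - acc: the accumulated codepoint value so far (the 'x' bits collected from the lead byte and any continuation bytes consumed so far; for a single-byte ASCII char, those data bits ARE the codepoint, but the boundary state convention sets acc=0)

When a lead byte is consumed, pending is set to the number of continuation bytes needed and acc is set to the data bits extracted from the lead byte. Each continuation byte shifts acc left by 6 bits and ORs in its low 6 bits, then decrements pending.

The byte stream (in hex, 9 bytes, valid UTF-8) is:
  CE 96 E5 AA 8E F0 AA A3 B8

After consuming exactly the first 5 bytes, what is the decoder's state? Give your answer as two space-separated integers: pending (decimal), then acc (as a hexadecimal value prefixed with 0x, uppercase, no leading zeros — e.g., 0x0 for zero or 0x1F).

Byte[0]=CE: 2-byte lead. pending=1, acc=0xE
Byte[1]=96: continuation. acc=(acc<<6)|0x16=0x396, pending=0
Byte[2]=E5: 3-byte lead. pending=2, acc=0x5
Byte[3]=AA: continuation. acc=(acc<<6)|0x2A=0x16A, pending=1
Byte[4]=8E: continuation. acc=(acc<<6)|0x0E=0x5A8E, pending=0

Answer: 0 0x5A8E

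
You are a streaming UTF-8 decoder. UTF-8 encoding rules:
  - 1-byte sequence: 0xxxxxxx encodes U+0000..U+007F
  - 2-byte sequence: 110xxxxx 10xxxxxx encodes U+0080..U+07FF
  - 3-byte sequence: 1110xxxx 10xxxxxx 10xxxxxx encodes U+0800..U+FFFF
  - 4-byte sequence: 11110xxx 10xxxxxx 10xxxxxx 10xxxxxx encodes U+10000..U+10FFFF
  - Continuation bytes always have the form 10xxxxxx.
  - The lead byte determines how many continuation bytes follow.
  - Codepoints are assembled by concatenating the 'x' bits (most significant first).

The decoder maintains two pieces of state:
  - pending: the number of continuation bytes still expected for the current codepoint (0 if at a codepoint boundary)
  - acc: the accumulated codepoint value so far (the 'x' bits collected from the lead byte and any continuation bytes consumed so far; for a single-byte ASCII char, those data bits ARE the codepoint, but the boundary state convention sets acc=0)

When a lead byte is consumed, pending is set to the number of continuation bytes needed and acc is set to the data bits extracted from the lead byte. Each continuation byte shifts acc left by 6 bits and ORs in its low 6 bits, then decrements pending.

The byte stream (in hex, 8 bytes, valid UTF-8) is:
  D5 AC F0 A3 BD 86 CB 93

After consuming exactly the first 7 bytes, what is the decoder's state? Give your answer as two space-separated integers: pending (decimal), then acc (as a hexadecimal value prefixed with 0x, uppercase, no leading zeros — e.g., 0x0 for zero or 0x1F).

Byte[0]=D5: 2-byte lead. pending=1, acc=0x15
Byte[1]=AC: continuation. acc=(acc<<6)|0x2C=0x56C, pending=0
Byte[2]=F0: 4-byte lead. pending=3, acc=0x0
Byte[3]=A3: continuation. acc=(acc<<6)|0x23=0x23, pending=2
Byte[4]=BD: continuation. acc=(acc<<6)|0x3D=0x8FD, pending=1
Byte[5]=86: continuation. acc=(acc<<6)|0x06=0x23F46, pending=0
Byte[6]=CB: 2-byte lead. pending=1, acc=0xB

Answer: 1 0xB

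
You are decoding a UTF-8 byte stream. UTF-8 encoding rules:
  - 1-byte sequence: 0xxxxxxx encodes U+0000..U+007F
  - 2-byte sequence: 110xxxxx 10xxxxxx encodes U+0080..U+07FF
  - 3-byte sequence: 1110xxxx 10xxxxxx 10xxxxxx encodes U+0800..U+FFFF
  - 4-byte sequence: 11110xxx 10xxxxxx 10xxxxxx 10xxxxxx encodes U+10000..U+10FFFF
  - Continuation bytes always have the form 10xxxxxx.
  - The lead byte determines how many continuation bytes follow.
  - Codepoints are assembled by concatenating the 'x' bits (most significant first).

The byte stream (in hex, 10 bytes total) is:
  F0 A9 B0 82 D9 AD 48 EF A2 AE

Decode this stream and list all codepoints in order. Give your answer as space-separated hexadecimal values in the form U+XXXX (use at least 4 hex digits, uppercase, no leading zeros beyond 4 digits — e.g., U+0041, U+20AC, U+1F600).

Answer: U+29C02 U+066D U+0048 U+F8AE

Derivation:
Byte[0]=F0: 4-byte lead, need 3 cont bytes. acc=0x0
Byte[1]=A9: continuation. acc=(acc<<6)|0x29=0x29
Byte[2]=B0: continuation. acc=(acc<<6)|0x30=0xA70
Byte[3]=82: continuation. acc=(acc<<6)|0x02=0x29C02
Completed: cp=U+29C02 (starts at byte 0)
Byte[4]=D9: 2-byte lead, need 1 cont bytes. acc=0x19
Byte[5]=AD: continuation. acc=(acc<<6)|0x2D=0x66D
Completed: cp=U+066D (starts at byte 4)
Byte[6]=48: 1-byte ASCII. cp=U+0048
Byte[7]=EF: 3-byte lead, need 2 cont bytes. acc=0xF
Byte[8]=A2: continuation. acc=(acc<<6)|0x22=0x3E2
Byte[9]=AE: continuation. acc=(acc<<6)|0x2E=0xF8AE
Completed: cp=U+F8AE (starts at byte 7)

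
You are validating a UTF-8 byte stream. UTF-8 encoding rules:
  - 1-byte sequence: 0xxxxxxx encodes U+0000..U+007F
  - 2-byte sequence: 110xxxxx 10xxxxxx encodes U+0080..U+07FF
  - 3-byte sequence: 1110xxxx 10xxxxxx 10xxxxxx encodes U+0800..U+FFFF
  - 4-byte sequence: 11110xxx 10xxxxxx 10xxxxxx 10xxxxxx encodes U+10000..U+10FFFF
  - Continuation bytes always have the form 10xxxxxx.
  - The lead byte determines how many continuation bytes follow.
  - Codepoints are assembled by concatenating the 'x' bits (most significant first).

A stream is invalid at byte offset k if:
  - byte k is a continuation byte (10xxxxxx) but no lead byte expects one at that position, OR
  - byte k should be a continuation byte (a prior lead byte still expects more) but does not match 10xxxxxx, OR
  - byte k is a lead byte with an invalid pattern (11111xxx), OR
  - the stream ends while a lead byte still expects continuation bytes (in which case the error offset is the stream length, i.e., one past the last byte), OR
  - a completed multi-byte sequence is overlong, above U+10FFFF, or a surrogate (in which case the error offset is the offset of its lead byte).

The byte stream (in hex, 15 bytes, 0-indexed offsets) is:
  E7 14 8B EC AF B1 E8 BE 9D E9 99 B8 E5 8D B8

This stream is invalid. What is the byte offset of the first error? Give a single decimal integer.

Byte[0]=E7: 3-byte lead, need 2 cont bytes. acc=0x7
Byte[1]=14: expected 10xxxxxx continuation. INVALID

Answer: 1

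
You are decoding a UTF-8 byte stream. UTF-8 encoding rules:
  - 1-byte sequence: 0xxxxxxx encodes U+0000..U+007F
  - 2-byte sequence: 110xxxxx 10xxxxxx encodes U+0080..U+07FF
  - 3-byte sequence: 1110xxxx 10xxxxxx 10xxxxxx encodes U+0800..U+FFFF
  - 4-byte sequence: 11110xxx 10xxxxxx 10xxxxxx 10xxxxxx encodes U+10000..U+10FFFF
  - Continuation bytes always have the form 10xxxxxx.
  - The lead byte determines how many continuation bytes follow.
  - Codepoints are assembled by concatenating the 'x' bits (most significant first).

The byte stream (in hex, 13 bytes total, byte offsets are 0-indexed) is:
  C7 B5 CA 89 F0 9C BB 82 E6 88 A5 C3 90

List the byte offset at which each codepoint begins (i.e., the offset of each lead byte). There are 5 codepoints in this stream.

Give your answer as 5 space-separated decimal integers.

Byte[0]=C7: 2-byte lead, need 1 cont bytes. acc=0x7
Byte[1]=B5: continuation. acc=(acc<<6)|0x35=0x1F5
Completed: cp=U+01F5 (starts at byte 0)
Byte[2]=CA: 2-byte lead, need 1 cont bytes. acc=0xA
Byte[3]=89: continuation. acc=(acc<<6)|0x09=0x289
Completed: cp=U+0289 (starts at byte 2)
Byte[4]=F0: 4-byte lead, need 3 cont bytes. acc=0x0
Byte[5]=9C: continuation. acc=(acc<<6)|0x1C=0x1C
Byte[6]=BB: continuation. acc=(acc<<6)|0x3B=0x73B
Byte[7]=82: continuation. acc=(acc<<6)|0x02=0x1CEC2
Completed: cp=U+1CEC2 (starts at byte 4)
Byte[8]=E6: 3-byte lead, need 2 cont bytes. acc=0x6
Byte[9]=88: continuation. acc=(acc<<6)|0x08=0x188
Byte[10]=A5: continuation. acc=(acc<<6)|0x25=0x6225
Completed: cp=U+6225 (starts at byte 8)
Byte[11]=C3: 2-byte lead, need 1 cont bytes. acc=0x3
Byte[12]=90: continuation. acc=(acc<<6)|0x10=0xD0
Completed: cp=U+00D0 (starts at byte 11)

Answer: 0 2 4 8 11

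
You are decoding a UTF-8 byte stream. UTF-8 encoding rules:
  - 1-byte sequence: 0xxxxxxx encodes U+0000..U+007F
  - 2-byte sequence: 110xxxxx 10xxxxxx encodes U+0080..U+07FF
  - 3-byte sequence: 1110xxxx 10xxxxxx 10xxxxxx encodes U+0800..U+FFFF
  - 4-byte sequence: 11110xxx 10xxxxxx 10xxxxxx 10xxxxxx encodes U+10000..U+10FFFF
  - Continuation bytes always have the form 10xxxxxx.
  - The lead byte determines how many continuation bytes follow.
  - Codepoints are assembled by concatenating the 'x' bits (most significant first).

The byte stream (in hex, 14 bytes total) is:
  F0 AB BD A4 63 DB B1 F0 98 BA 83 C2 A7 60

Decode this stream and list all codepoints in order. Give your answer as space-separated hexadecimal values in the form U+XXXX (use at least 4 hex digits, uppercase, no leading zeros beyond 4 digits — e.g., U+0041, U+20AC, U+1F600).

Answer: U+2BF64 U+0063 U+06F1 U+18E83 U+00A7 U+0060

Derivation:
Byte[0]=F0: 4-byte lead, need 3 cont bytes. acc=0x0
Byte[1]=AB: continuation. acc=(acc<<6)|0x2B=0x2B
Byte[2]=BD: continuation. acc=(acc<<6)|0x3D=0xAFD
Byte[3]=A4: continuation. acc=(acc<<6)|0x24=0x2BF64
Completed: cp=U+2BF64 (starts at byte 0)
Byte[4]=63: 1-byte ASCII. cp=U+0063
Byte[5]=DB: 2-byte lead, need 1 cont bytes. acc=0x1B
Byte[6]=B1: continuation. acc=(acc<<6)|0x31=0x6F1
Completed: cp=U+06F1 (starts at byte 5)
Byte[7]=F0: 4-byte lead, need 3 cont bytes. acc=0x0
Byte[8]=98: continuation. acc=(acc<<6)|0x18=0x18
Byte[9]=BA: continuation. acc=(acc<<6)|0x3A=0x63A
Byte[10]=83: continuation. acc=(acc<<6)|0x03=0x18E83
Completed: cp=U+18E83 (starts at byte 7)
Byte[11]=C2: 2-byte lead, need 1 cont bytes. acc=0x2
Byte[12]=A7: continuation. acc=(acc<<6)|0x27=0xA7
Completed: cp=U+00A7 (starts at byte 11)
Byte[13]=60: 1-byte ASCII. cp=U+0060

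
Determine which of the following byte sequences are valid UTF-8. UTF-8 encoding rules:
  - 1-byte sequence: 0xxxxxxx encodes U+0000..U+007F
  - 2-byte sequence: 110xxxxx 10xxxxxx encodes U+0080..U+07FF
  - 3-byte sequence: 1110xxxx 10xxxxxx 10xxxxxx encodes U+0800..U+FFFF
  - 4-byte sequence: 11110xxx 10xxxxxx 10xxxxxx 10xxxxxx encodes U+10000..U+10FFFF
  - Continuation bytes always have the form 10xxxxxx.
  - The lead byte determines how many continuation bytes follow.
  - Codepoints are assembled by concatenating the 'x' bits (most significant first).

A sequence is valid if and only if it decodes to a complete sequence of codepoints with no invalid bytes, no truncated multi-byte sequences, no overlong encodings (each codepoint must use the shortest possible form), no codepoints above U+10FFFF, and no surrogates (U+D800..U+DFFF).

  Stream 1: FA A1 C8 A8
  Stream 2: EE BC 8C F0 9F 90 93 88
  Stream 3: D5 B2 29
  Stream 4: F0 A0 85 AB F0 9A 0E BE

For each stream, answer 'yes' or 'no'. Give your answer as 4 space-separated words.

Stream 1: error at byte offset 0. INVALID
Stream 2: error at byte offset 7. INVALID
Stream 3: decodes cleanly. VALID
Stream 4: error at byte offset 6. INVALID

Answer: no no yes no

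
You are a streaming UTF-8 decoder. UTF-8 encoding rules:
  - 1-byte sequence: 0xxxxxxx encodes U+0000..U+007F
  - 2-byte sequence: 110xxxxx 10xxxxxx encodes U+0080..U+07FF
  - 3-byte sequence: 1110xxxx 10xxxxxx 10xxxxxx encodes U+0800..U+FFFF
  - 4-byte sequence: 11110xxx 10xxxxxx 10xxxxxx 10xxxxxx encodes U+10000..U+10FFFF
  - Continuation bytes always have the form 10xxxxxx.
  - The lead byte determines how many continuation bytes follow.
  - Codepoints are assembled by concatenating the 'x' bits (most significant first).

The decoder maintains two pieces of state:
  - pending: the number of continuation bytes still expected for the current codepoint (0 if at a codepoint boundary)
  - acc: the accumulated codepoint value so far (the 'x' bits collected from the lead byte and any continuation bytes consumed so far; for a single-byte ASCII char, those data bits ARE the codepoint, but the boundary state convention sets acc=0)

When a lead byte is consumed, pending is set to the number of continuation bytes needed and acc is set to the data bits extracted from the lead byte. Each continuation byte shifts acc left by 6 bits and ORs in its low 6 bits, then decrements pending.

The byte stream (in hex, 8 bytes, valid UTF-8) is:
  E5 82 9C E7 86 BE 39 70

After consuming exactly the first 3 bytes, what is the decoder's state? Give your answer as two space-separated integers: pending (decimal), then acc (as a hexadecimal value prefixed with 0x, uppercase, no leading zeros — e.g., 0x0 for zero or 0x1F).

Answer: 0 0x509C

Derivation:
Byte[0]=E5: 3-byte lead. pending=2, acc=0x5
Byte[1]=82: continuation. acc=(acc<<6)|0x02=0x142, pending=1
Byte[2]=9C: continuation. acc=(acc<<6)|0x1C=0x509C, pending=0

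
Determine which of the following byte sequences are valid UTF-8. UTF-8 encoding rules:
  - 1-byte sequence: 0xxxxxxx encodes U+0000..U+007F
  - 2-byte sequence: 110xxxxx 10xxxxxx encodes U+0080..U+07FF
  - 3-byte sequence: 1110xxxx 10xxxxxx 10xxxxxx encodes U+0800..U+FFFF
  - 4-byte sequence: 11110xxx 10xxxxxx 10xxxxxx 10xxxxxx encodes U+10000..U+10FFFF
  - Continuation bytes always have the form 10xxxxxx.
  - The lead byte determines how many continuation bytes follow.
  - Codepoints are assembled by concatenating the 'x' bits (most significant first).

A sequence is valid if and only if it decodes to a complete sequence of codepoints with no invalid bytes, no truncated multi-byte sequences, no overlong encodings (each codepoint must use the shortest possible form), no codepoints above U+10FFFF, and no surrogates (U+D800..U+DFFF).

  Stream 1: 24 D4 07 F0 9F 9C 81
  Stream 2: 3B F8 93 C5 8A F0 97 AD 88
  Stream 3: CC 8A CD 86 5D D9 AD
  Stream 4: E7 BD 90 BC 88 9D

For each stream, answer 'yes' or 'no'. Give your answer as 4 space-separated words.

Stream 1: error at byte offset 2. INVALID
Stream 2: error at byte offset 1. INVALID
Stream 3: decodes cleanly. VALID
Stream 4: error at byte offset 3. INVALID

Answer: no no yes no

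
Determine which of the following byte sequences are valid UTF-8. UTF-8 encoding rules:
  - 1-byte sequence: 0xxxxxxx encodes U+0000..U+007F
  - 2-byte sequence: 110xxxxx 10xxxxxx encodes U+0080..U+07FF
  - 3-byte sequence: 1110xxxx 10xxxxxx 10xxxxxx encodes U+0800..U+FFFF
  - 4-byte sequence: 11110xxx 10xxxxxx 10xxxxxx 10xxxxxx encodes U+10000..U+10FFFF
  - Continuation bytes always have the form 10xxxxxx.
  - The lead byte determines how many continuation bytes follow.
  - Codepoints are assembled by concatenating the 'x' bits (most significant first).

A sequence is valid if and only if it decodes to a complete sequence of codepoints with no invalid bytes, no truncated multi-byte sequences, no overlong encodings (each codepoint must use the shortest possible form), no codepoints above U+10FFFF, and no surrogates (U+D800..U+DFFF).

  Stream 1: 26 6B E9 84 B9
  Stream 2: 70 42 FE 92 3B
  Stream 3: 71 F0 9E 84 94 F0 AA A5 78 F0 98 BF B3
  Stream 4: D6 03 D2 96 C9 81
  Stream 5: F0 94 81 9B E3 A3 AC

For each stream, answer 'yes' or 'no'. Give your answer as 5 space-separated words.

Answer: yes no no no yes

Derivation:
Stream 1: decodes cleanly. VALID
Stream 2: error at byte offset 2. INVALID
Stream 3: error at byte offset 8. INVALID
Stream 4: error at byte offset 1. INVALID
Stream 5: decodes cleanly. VALID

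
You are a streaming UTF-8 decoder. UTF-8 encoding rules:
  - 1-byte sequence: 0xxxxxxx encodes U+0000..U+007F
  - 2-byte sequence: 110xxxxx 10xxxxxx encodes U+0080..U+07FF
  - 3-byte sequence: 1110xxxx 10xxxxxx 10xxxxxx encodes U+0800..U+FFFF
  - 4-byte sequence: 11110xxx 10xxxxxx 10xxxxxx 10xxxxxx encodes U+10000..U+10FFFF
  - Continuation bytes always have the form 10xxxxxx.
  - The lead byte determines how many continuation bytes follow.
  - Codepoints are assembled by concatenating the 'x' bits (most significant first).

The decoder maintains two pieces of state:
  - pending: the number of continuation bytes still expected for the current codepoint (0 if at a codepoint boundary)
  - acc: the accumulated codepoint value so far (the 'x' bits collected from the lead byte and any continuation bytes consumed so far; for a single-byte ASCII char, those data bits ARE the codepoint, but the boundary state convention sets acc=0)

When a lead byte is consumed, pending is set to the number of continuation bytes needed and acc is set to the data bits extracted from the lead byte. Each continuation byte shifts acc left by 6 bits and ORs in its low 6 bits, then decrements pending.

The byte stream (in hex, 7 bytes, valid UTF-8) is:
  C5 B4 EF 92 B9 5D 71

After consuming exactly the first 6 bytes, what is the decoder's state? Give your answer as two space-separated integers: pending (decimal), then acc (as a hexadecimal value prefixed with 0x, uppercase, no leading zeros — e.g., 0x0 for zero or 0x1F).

Answer: 0 0x0

Derivation:
Byte[0]=C5: 2-byte lead. pending=1, acc=0x5
Byte[1]=B4: continuation. acc=(acc<<6)|0x34=0x174, pending=0
Byte[2]=EF: 3-byte lead. pending=2, acc=0xF
Byte[3]=92: continuation. acc=(acc<<6)|0x12=0x3D2, pending=1
Byte[4]=B9: continuation. acc=(acc<<6)|0x39=0xF4B9, pending=0
Byte[5]=5D: 1-byte. pending=0, acc=0x0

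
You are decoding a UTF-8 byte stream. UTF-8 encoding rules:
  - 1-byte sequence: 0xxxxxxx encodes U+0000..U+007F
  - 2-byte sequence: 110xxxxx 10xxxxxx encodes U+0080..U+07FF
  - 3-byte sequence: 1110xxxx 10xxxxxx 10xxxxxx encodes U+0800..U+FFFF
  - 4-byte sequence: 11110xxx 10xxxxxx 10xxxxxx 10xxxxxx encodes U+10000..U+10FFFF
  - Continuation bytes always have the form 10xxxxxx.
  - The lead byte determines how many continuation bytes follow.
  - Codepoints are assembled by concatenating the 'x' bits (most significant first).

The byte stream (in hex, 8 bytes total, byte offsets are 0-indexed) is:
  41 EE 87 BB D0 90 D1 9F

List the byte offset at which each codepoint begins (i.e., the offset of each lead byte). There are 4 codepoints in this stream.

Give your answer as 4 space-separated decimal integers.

Answer: 0 1 4 6

Derivation:
Byte[0]=41: 1-byte ASCII. cp=U+0041
Byte[1]=EE: 3-byte lead, need 2 cont bytes. acc=0xE
Byte[2]=87: continuation. acc=(acc<<6)|0x07=0x387
Byte[3]=BB: continuation. acc=(acc<<6)|0x3B=0xE1FB
Completed: cp=U+E1FB (starts at byte 1)
Byte[4]=D0: 2-byte lead, need 1 cont bytes. acc=0x10
Byte[5]=90: continuation. acc=(acc<<6)|0x10=0x410
Completed: cp=U+0410 (starts at byte 4)
Byte[6]=D1: 2-byte lead, need 1 cont bytes. acc=0x11
Byte[7]=9F: continuation. acc=(acc<<6)|0x1F=0x45F
Completed: cp=U+045F (starts at byte 6)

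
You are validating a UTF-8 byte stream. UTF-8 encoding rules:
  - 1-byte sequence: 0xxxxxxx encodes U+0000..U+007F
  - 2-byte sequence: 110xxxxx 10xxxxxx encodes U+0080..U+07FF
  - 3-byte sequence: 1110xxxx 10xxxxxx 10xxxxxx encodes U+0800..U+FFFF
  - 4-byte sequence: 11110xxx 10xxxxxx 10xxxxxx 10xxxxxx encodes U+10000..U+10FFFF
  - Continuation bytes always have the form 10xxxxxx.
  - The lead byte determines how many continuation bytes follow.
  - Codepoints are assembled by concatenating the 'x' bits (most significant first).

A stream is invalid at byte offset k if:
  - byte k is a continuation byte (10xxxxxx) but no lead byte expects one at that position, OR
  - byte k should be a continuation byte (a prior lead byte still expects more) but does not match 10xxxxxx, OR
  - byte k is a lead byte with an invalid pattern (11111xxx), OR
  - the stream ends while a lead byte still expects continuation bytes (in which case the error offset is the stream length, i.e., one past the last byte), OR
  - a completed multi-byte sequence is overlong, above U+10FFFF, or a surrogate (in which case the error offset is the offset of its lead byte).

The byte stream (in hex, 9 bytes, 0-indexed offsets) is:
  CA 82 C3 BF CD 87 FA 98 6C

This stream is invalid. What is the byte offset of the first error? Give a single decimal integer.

Byte[0]=CA: 2-byte lead, need 1 cont bytes. acc=0xA
Byte[1]=82: continuation. acc=(acc<<6)|0x02=0x282
Completed: cp=U+0282 (starts at byte 0)
Byte[2]=C3: 2-byte lead, need 1 cont bytes. acc=0x3
Byte[3]=BF: continuation. acc=(acc<<6)|0x3F=0xFF
Completed: cp=U+00FF (starts at byte 2)
Byte[4]=CD: 2-byte lead, need 1 cont bytes. acc=0xD
Byte[5]=87: continuation. acc=(acc<<6)|0x07=0x347
Completed: cp=U+0347 (starts at byte 4)
Byte[6]=FA: INVALID lead byte (not 0xxx/110x/1110/11110)

Answer: 6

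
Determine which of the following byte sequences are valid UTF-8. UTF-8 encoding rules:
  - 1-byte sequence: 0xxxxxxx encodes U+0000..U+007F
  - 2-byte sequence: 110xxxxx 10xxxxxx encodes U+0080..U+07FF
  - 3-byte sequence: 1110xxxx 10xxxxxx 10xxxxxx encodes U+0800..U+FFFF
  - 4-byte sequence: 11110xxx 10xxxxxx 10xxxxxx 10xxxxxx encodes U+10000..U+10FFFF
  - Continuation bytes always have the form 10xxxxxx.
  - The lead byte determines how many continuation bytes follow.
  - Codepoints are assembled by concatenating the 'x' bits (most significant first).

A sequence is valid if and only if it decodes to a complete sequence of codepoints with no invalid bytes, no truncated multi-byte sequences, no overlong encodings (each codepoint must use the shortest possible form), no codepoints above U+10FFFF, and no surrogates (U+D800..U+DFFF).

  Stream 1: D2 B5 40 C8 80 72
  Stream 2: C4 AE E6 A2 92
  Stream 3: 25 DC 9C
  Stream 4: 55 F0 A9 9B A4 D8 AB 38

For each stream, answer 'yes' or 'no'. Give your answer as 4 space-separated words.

Stream 1: decodes cleanly. VALID
Stream 2: decodes cleanly. VALID
Stream 3: decodes cleanly. VALID
Stream 4: decodes cleanly. VALID

Answer: yes yes yes yes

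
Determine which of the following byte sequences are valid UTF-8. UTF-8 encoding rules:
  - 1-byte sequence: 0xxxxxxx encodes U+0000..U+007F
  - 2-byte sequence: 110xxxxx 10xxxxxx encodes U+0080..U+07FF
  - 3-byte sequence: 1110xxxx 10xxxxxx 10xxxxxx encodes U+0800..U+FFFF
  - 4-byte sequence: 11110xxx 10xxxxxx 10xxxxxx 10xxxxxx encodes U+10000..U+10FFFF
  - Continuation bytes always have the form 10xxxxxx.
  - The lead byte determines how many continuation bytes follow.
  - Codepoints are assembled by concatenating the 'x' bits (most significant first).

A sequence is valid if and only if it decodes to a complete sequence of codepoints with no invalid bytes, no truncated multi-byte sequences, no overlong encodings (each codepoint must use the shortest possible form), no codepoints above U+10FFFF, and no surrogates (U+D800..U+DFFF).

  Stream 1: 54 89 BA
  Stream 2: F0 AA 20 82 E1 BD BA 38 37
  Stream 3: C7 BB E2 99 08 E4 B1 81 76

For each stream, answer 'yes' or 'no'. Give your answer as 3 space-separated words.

Answer: no no no

Derivation:
Stream 1: error at byte offset 1. INVALID
Stream 2: error at byte offset 2. INVALID
Stream 3: error at byte offset 4. INVALID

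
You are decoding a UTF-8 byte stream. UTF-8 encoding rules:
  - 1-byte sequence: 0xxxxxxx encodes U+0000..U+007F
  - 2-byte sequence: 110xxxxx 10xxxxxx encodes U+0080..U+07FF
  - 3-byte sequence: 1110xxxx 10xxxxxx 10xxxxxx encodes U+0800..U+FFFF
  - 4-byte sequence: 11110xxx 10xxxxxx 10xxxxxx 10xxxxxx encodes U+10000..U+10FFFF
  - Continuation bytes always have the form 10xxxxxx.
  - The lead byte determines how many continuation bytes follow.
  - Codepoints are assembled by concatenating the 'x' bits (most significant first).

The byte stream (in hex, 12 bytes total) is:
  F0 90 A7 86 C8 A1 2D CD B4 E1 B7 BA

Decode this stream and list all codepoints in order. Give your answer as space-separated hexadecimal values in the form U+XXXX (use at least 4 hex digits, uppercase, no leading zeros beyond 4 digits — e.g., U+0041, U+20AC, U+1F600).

Answer: U+109C6 U+0221 U+002D U+0374 U+1DFA

Derivation:
Byte[0]=F0: 4-byte lead, need 3 cont bytes. acc=0x0
Byte[1]=90: continuation. acc=(acc<<6)|0x10=0x10
Byte[2]=A7: continuation. acc=(acc<<6)|0x27=0x427
Byte[3]=86: continuation. acc=(acc<<6)|0x06=0x109C6
Completed: cp=U+109C6 (starts at byte 0)
Byte[4]=C8: 2-byte lead, need 1 cont bytes. acc=0x8
Byte[5]=A1: continuation. acc=(acc<<6)|0x21=0x221
Completed: cp=U+0221 (starts at byte 4)
Byte[6]=2D: 1-byte ASCII. cp=U+002D
Byte[7]=CD: 2-byte lead, need 1 cont bytes. acc=0xD
Byte[8]=B4: continuation. acc=(acc<<6)|0x34=0x374
Completed: cp=U+0374 (starts at byte 7)
Byte[9]=E1: 3-byte lead, need 2 cont bytes. acc=0x1
Byte[10]=B7: continuation. acc=(acc<<6)|0x37=0x77
Byte[11]=BA: continuation. acc=(acc<<6)|0x3A=0x1DFA
Completed: cp=U+1DFA (starts at byte 9)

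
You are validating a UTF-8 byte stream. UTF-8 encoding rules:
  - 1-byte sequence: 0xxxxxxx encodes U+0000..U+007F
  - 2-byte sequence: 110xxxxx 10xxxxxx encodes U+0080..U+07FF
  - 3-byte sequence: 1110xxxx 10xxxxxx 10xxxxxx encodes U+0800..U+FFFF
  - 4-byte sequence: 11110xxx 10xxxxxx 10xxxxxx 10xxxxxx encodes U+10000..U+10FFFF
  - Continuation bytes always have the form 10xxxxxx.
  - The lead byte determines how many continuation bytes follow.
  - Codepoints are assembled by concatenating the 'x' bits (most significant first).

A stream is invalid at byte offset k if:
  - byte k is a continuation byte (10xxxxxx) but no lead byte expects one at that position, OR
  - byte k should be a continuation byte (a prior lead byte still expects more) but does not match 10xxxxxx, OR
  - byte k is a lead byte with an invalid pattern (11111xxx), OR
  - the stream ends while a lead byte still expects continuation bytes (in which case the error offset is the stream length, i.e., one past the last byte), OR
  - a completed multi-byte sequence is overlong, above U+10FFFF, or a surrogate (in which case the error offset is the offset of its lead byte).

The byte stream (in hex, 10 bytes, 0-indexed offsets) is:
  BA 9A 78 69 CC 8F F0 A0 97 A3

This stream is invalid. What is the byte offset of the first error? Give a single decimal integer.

Answer: 0

Derivation:
Byte[0]=BA: INVALID lead byte (not 0xxx/110x/1110/11110)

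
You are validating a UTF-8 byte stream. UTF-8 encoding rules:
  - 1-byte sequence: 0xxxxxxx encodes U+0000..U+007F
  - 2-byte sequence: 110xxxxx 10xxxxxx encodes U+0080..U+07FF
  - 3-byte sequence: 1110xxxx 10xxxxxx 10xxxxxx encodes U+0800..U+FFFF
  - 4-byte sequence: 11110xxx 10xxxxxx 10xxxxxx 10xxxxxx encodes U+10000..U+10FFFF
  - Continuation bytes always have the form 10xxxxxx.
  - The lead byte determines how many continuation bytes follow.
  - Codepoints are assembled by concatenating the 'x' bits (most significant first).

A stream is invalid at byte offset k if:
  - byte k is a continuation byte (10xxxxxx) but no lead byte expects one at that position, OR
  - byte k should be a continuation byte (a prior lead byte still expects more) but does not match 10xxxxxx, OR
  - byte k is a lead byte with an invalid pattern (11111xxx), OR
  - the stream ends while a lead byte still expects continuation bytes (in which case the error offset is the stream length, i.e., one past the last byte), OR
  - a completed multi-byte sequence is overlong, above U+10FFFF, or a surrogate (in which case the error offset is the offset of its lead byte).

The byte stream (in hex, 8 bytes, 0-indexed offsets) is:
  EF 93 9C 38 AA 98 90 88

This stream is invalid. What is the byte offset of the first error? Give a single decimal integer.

Byte[0]=EF: 3-byte lead, need 2 cont bytes. acc=0xF
Byte[1]=93: continuation. acc=(acc<<6)|0x13=0x3D3
Byte[2]=9C: continuation. acc=(acc<<6)|0x1C=0xF4DC
Completed: cp=U+F4DC (starts at byte 0)
Byte[3]=38: 1-byte ASCII. cp=U+0038
Byte[4]=AA: INVALID lead byte (not 0xxx/110x/1110/11110)

Answer: 4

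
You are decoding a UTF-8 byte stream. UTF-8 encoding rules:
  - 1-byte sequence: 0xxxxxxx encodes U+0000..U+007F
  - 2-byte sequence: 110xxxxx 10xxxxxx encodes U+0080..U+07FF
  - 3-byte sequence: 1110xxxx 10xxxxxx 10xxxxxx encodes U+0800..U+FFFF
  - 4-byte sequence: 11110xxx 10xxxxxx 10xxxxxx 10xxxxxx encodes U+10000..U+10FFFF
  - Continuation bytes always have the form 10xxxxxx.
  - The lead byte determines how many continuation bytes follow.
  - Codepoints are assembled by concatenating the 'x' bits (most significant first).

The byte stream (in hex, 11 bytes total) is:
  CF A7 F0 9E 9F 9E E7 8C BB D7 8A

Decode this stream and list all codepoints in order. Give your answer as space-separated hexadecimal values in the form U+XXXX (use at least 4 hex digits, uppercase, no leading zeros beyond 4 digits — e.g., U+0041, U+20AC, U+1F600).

Answer: U+03E7 U+1E7DE U+733B U+05CA

Derivation:
Byte[0]=CF: 2-byte lead, need 1 cont bytes. acc=0xF
Byte[1]=A7: continuation. acc=(acc<<6)|0x27=0x3E7
Completed: cp=U+03E7 (starts at byte 0)
Byte[2]=F0: 4-byte lead, need 3 cont bytes. acc=0x0
Byte[3]=9E: continuation. acc=(acc<<6)|0x1E=0x1E
Byte[4]=9F: continuation. acc=(acc<<6)|0x1F=0x79F
Byte[5]=9E: continuation. acc=(acc<<6)|0x1E=0x1E7DE
Completed: cp=U+1E7DE (starts at byte 2)
Byte[6]=E7: 3-byte lead, need 2 cont bytes. acc=0x7
Byte[7]=8C: continuation. acc=(acc<<6)|0x0C=0x1CC
Byte[8]=BB: continuation. acc=(acc<<6)|0x3B=0x733B
Completed: cp=U+733B (starts at byte 6)
Byte[9]=D7: 2-byte lead, need 1 cont bytes. acc=0x17
Byte[10]=8A: continuation. acc=(acc<<6)|0x0A=0x5CA
Completed: cp=U+05CA (starts at byte 9)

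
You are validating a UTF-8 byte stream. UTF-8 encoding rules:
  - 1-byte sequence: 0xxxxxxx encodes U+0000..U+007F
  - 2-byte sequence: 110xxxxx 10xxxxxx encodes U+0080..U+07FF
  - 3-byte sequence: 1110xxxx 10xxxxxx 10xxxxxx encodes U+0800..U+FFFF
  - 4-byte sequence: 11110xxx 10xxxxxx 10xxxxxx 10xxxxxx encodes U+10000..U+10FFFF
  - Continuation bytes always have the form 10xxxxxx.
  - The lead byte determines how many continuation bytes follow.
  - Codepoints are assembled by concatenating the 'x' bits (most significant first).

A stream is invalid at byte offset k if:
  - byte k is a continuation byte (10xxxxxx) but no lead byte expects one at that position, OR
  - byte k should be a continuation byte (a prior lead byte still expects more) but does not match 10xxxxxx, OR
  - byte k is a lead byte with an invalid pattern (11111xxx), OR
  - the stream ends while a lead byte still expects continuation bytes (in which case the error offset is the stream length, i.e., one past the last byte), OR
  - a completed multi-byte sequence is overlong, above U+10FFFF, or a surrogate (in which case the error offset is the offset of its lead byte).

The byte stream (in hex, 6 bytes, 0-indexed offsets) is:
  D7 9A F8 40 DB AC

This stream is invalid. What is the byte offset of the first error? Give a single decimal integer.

Answer: 2

Derivation:
Byte[0]=D7: 2-byte lead, need 1 cont bytes. acc=0x17
Byte[1]=9A: continuation. acc=(acc<<6)|0x1A=0x5DA
Completed: cp=U+05DA (starts at byte 0)
Byte[2]=F8: INVALID lead byte (not 0xxx/110x/1110/11110)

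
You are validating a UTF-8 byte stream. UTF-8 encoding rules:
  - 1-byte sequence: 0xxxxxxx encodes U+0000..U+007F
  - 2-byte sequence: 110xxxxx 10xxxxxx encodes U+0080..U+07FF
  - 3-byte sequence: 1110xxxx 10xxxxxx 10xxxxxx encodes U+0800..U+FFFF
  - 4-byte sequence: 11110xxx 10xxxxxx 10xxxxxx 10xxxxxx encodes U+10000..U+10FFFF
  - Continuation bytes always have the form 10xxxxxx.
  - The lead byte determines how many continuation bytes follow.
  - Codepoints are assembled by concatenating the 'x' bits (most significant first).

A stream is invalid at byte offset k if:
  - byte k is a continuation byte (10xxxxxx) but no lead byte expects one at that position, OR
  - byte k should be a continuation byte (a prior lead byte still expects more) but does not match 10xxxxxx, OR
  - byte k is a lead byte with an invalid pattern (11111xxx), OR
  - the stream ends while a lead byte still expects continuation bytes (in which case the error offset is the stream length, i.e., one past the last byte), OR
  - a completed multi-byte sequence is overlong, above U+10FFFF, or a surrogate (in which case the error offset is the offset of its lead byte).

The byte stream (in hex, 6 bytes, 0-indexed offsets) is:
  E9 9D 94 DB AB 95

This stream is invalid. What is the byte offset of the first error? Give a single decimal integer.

Byte[0]=E9: 3-byte lead, need 2 cont bytes. acc=0x9
Byte[1]=9D: continuation. acc=(acc<<6)|0x1D=0x25D
Byte[2]=94: continuation. acc=(acc<<6)|0x14=0x9754
Completed: cp=U+9754 (starts at byte 0)
Byte[3]=DB: 2-byte lead, need 1 cont bytes. acc=0x1B
Byte[4]=AB: continuation. acc=(acc<<6)|0x2B=0x6EB
Completed: cp=U+06EB (starts at byte 3)
Byte[5]=95: INVALID lead byte (not 0xxx/110x/1110/11110)

Answer: 5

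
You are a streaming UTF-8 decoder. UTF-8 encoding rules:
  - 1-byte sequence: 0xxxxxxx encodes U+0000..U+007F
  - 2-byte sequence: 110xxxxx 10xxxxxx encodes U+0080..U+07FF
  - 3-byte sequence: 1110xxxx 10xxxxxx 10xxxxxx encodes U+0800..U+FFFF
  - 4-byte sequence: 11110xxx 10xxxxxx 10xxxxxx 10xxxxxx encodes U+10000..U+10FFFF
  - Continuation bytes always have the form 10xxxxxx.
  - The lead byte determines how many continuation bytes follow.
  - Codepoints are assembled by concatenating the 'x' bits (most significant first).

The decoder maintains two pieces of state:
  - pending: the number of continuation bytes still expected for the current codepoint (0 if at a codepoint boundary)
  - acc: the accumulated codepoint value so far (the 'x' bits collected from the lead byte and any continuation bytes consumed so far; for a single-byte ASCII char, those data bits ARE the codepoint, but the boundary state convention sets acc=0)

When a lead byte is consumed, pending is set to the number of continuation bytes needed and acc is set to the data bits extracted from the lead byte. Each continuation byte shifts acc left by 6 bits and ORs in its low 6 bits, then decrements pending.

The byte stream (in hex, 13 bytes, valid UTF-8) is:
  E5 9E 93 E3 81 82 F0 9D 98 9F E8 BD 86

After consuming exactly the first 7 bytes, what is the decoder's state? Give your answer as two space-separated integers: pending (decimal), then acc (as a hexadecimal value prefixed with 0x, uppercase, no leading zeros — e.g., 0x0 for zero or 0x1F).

Byte[0]=E5: 3-byte lead. pending=2, acc=0x5
Byte[1]=9E: continuation. acc=(acc<<6)|0x1E=0x15E, pending=1
Byte[2]=93: continuation. acc=(acc<<6)|0x13=0x5793, pending=0
Byte[3]=E3: 3-byte lead. pending=2, acc=0x3
Byte[4]=81: continuation. acc=(acc<<6)|0x01=0xC1, pending=1
Byte[5]=82: continuation. acc=(acc<<6)|0x02=0x3042, pending=0
Byte[6]=F0: 4-byte lead. pending=3, acc=0x0

Answer: 3 0x0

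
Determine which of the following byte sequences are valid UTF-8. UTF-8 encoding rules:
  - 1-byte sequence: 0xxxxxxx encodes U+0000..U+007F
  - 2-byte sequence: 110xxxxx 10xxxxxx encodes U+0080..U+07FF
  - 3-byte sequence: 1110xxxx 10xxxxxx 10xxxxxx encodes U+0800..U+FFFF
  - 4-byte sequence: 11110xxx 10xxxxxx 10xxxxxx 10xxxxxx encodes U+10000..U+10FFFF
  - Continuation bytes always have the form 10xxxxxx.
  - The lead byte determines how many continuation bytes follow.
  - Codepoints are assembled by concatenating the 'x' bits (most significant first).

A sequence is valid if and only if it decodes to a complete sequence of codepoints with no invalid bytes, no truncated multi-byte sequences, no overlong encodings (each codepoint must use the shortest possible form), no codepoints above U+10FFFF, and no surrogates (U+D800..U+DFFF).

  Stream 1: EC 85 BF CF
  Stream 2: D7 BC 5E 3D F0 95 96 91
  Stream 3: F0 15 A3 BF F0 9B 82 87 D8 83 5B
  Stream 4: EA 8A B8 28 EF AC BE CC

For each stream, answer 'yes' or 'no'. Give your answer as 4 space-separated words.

Answer: no yes no no

Derivation:
Stream 1: error at byte offset 4. INVALID
Stream 2: decodes cleanly. VALID
Stream 3: error at byte offset 1. INVALID
Stream 4: error at byte offset 8. INVALID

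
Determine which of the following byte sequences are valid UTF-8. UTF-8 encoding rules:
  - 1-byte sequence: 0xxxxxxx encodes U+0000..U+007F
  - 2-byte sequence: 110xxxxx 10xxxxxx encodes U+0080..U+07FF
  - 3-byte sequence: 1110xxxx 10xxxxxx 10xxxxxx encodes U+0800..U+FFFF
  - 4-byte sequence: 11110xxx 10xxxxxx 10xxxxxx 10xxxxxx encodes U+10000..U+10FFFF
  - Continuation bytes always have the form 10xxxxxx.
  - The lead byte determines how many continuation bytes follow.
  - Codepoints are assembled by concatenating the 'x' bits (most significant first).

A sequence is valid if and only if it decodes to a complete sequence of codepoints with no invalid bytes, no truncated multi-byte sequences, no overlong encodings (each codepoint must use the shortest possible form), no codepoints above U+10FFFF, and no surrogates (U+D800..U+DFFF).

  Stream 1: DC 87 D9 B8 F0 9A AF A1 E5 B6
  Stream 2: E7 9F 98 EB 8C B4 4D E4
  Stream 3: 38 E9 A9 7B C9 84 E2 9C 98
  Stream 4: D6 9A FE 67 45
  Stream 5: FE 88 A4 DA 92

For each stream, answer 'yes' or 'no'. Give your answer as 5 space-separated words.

Answer: no no no no no

Derivation:
Stream 1: error at byte offset 10. INVALID
Stream 2: error at byte offset 8. INVALID
Stream 3: error at byte offset 3. INVALID
Stream 4: error at byte offset 2. INVALID
Stream 5: error at byte offset 0. INVALID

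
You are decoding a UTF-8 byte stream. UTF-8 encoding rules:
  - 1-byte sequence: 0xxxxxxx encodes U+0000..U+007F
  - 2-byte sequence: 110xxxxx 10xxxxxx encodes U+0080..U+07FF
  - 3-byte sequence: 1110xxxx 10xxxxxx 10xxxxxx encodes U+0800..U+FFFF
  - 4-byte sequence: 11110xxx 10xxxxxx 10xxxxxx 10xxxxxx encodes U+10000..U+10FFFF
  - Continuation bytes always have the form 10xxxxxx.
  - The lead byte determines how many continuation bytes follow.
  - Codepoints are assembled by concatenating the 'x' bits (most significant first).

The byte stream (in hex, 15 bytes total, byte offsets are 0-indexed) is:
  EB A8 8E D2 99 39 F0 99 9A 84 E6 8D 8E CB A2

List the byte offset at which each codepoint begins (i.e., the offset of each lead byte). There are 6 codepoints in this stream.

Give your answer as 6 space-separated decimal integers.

Answer: 0 3 5 6 10 13

Derivation:
Byte[0]=EB: 3-byte lead, need 2 cont bytes. acc=0xB
Byte[1]=A8: continuation. acc=(acc<<6)|0x28=0x2E8
Byte[2]=8E: continuation. acc=(acc<<6)|0x0E=0xBA0E
Completed: cp=U+BA0E (starts at byte 0)
Byte[3]=D2: 2-byte lead, need 1 cont bytes. acc=0x12
Byte[4]=99: continuation. acc=(acc<<6)|0x19=0x499
Completed: cp=U+0499 (starts at byte 3)
Byte[5]=39: 1-byte ASCII. cp=U+0039
Byte[6]=F0: 4-byte lead, need 3 cont bytes. acc=0x0
Byte[7]=99: continuation. acc=(acc<<6)|0x19=0x19
Byte[8]=9A: continuation. acc=(acc<<6)|0x1A=0x65A
Byte[9]=84: continuation. acc=(acc<<6)|0x04=0x19684
Completed: cp=U+19684 (starts at byte 6)
Byte[10]=E6: 3-byte lead, need 2 cont bytes. acc=0x6
Byte[11]=8D: continuation. acc=(acc<<6)|0x0D=0x18D
Byte[12]=8E: continuation. acc=(acc<<6)|0x0E=0x634E
Completed: cp=U+634E (starts at byte 10)
Byte[13]=CB: 2-byte lead, need 1 cont bytes. acc=0xB
Byte[14]=A2: continuation. acc=(acc<<6)|0x22=0x2E2
Completed: cp=U+02E2 (starts at byte 13)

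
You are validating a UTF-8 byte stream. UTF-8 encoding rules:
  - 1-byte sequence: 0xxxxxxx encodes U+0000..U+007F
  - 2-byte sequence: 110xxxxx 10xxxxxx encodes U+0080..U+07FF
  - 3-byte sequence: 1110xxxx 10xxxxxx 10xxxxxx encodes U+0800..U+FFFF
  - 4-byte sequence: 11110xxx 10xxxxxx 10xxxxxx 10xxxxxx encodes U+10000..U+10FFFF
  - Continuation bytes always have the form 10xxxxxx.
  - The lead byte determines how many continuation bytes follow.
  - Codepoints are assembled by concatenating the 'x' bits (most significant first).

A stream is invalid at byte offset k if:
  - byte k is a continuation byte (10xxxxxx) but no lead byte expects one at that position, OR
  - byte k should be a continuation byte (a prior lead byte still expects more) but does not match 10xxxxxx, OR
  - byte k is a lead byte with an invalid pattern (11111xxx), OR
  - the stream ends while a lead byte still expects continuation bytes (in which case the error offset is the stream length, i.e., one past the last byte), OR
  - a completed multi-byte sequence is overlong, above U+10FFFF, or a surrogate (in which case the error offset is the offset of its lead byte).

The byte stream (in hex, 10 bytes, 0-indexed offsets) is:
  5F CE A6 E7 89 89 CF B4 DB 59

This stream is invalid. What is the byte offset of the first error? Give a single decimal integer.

Byte[0]=5F: 1-byte ASCII. cp=U+005F
Byte[1]=CE: 2-byte lead, need 1 cont bytes. acc=0xE
Byte[2]=A6: continuation. acc=(acc<<6)|0x26=0x3A6
Completed: cp=U+03A6 (starts at byte 1)
Byte[3]=E7: 3-byte lead, need 2 cont bytes. acc=0x7
Byte[4]=89: continuation. acc=(acc<<6)|0x09=0x1C9
Byte[5]=89: continuation. acc=(acc<<6)|0x09=0x7249
Completed: cp=U+7249 (starts at byte 3)
Byte[6]=CF: 2-byte lead, need 1 cont bytes. acc=0xF
Byte[7]=B4: continuation. acc=(acc<<6)|0x34=0x3F4
Completed: cp=U+03F4 (starts at byte 6)
Byte[8]=DB: 2-byte lead, need 1 cont bytes. acc=0x1B
Byte[9]=59: expected 10xxxxxx continuation. INVALID

Answer: 9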